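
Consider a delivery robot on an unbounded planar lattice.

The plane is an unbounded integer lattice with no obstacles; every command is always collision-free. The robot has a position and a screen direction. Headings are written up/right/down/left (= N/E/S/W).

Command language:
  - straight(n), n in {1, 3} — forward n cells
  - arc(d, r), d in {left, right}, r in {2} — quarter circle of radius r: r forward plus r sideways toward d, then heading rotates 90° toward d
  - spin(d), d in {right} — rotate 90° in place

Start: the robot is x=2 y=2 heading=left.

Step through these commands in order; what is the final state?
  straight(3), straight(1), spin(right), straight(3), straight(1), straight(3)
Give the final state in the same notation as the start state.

x=-2 y=9 heading=up

from: x=2 y=2 heading=left
t=1 straight(3) ⇒ x=-1 y=2 heading=left
t=2 straight(1) ⇒ x=-2 y=2 heading=left
t=3 spin(right) ⇒ x=-2 y=2 heading=up
t=4 straight(3) ⇒ x=-2 y=5 heading=up
t=5 straight(1) ⇒ x=-2 y=6 heading=up
t=6 straight(3) ⇒ x=-2 y=9 heading=up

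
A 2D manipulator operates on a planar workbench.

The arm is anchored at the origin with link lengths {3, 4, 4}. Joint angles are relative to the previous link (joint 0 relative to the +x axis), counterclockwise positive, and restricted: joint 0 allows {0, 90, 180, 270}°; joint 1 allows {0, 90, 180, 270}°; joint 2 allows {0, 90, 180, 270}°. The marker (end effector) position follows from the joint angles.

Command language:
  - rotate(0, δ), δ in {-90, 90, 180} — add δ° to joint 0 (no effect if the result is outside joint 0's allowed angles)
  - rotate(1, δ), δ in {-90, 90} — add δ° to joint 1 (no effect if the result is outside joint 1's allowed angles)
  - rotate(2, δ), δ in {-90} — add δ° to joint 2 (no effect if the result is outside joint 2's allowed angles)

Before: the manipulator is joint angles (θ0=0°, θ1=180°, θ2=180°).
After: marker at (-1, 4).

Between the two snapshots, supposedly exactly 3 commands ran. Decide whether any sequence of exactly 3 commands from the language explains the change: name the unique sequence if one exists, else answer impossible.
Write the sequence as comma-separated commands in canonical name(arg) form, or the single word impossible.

from: joint angles (θ0=0°, θ1=180°, θ2=180°)
step 1 (rotate(2, -90)): joint angles (θ0=0°, θ1=180°, θ2=90°)
step 2 (rotate(2, -90)): joint angles (θ0=0°, θ1=180°, θ2=0°)
step 3 (rotate(2, -90)): joint angles (θ0=0°, θ1=180°, θ2=270°)
no other 3-command option fits: unique.

rotate(2, -90), rotate(2, -90), rotate(2, -90)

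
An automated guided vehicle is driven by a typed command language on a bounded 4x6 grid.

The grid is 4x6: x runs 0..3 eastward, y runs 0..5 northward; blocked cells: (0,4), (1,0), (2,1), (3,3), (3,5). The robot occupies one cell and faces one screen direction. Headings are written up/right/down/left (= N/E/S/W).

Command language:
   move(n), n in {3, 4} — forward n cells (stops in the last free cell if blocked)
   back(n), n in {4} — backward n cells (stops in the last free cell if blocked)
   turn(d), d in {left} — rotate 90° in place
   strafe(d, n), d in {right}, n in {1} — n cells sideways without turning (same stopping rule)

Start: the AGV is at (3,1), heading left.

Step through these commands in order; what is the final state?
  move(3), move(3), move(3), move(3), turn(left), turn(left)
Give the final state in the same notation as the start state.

start: at (3,1), heading left
1. move(3) → at (3,1), heading left
2. move(3) → at (3,1), heading left
3. move(3) → at (3,1), heading left
4. move(3) → at (3,1), heading left
5. turn(left) → at (3,1), heading down
6. turn(left) → at (3,1), heading right

at (3,1), heading right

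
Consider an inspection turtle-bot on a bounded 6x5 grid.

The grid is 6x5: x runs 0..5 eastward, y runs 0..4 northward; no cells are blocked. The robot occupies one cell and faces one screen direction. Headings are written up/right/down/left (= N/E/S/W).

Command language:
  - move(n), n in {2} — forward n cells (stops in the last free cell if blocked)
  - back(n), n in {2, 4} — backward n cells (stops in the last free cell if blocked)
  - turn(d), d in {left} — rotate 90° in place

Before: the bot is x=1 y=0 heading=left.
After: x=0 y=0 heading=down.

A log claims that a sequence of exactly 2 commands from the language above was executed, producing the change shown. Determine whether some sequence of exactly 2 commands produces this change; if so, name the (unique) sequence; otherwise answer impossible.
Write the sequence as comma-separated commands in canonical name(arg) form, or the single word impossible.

move(2), turn(left)

key: position moved to (0,0) AND the heading swung to S — translation plus rotation needed
initial: x=1 y=0 heading=left
[1] after move(2): x=0 y=0 heading=left
[2] after turn(left): x=0 y=0 heading=down
no other 2-command option fits: unique.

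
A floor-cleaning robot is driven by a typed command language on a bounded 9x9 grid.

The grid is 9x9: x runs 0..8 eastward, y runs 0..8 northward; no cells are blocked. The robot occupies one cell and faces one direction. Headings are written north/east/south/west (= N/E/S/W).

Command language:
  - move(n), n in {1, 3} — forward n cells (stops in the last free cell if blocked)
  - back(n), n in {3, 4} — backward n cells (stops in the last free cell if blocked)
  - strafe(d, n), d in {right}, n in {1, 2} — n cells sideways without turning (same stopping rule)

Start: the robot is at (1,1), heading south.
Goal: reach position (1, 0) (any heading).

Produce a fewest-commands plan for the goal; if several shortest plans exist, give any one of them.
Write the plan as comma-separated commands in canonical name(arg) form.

move(3)

t0: at (1,1), heading south
1. move(3) → at (1,0), heading south
nothing shorter than 1 reaches the goal.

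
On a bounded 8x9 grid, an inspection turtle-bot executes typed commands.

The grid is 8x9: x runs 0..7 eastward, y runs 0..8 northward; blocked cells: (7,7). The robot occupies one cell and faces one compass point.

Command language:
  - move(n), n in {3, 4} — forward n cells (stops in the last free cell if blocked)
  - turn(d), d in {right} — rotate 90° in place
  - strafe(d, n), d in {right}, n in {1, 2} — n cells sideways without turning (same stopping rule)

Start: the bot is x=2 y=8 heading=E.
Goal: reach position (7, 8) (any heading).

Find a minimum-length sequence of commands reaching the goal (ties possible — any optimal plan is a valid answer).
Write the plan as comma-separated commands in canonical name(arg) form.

initial: x=2 y=8 heading=E
1. move(3) → x=5 y=8 heading=E
2. move(3) → x=7 y=8 heading=E
no 1-step plan works, so 2 is optimal.

move(3), move(3)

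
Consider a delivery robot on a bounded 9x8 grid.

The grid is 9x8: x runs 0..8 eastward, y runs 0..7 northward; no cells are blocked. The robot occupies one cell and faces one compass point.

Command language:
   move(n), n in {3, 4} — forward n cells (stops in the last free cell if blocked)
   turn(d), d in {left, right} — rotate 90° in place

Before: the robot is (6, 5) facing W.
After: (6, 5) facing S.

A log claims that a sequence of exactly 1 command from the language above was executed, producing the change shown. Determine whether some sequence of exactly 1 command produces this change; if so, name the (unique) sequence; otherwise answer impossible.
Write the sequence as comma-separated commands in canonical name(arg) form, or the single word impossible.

key: parked at (6,5) the whole time — nothing moves the robot
start: (6, 5) facing W
step 1 (turn(left)): (6, 5) facing S
no other 1-command option fits: unique.

turn(left)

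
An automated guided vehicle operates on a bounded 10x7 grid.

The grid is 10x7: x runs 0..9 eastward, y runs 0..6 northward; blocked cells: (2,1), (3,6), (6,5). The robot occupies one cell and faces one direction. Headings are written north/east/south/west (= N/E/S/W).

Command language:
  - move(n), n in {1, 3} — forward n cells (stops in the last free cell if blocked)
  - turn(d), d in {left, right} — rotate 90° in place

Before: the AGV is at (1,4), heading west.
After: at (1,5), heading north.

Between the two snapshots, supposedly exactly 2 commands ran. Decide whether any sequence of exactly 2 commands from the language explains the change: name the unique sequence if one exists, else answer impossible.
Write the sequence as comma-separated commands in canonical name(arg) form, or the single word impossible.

key: position moved to (1,5) AND the heading swung to N — translation plus rotation needed
t0: at (1,4), heading west
step 1 (turn(right)): at (1,4), heading north
step 2 (move(1)): at (1,5), heading north
uniquely the one of 16 2-step routes that fits.

turn(right), move(1)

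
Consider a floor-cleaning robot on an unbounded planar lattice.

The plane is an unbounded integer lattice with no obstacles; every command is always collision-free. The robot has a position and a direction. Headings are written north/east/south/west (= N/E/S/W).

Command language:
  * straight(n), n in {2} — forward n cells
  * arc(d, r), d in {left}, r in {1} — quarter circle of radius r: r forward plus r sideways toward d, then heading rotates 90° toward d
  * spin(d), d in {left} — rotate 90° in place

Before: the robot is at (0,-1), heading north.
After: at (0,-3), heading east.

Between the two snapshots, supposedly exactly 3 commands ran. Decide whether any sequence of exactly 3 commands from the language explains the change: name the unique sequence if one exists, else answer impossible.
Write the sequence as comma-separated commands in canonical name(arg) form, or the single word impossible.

spin(left), arc(left, 1), arc(left, 1)

key: order matters: swapping spin(left) and arc(left, 1) lands elsewhere
t0: at (0,-1), heading north
1. spin(left) → at (0,-1), heading west
2. arc(left, 1) → at (-1,-2), heading south
3. arc(left, 1) → at (0,-3), heading east
no rival 3-sequence matches.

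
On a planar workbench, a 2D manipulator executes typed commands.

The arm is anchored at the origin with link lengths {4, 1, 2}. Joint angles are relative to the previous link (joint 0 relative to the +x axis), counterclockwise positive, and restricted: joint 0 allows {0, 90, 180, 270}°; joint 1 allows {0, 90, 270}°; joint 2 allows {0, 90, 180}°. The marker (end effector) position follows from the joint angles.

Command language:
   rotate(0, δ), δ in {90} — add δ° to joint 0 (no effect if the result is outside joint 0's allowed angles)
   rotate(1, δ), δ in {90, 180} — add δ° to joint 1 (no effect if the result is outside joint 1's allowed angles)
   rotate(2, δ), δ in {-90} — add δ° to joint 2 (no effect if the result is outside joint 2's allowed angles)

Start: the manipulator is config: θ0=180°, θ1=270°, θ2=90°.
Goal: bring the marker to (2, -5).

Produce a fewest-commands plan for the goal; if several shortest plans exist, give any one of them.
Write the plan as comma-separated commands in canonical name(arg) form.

rotate(0, 90), rotate(1, 90)

initial: config: θ0=180°, θ1=270°, θ2=90°
1. rotate(0, 90) → config: θ0=270°, θ1=270°, θ2=90°
2. rotate(1, 90) → config: θ0=270°, θ1=0°, θ2=90°
no 1-step plan works, so 2 is optimal.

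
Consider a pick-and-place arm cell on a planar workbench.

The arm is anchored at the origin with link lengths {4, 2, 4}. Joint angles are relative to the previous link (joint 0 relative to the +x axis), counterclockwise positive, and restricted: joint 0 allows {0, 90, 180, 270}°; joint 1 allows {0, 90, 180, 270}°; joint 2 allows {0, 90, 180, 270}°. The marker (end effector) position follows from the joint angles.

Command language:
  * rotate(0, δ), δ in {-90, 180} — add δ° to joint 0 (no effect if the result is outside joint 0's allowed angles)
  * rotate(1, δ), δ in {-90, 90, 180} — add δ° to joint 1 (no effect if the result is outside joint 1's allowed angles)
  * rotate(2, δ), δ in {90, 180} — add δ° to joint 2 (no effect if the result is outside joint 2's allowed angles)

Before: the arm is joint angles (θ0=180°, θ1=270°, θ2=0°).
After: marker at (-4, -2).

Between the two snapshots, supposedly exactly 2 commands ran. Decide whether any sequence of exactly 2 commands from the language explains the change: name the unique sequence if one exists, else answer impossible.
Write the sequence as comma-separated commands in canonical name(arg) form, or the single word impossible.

rotate(2, 90), rotate(2, 90)

from: joint angles (θ0=180°, θ1=270°, θ2=0°)
t=1 rotate(2, 90) ⇒ joint angles (θ0=180°, θ1=270°, θ2=90°)
t=2 rotate(2, 90) ⇒ joint angles (θ0=180°, θ1=270°, θ2=180°)
all 49 alternatives checked — unique.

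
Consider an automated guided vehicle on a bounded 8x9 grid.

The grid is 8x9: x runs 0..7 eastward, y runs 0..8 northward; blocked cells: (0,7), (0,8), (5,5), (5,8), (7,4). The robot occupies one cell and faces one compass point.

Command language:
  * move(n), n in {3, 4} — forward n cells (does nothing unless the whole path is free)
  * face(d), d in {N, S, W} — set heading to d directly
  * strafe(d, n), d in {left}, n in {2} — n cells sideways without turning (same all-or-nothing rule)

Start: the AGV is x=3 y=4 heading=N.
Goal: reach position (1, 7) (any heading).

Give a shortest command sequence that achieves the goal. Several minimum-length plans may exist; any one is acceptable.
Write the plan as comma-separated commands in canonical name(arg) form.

move(3), strafe(left, 2)

start: x=3 y=4 heading=N
1. move(3) → x=3 y=7 heading=N
2. strafe(left, 2) → x=1 y=7 heading=N
no 1-step plan works, so 2 is optimal.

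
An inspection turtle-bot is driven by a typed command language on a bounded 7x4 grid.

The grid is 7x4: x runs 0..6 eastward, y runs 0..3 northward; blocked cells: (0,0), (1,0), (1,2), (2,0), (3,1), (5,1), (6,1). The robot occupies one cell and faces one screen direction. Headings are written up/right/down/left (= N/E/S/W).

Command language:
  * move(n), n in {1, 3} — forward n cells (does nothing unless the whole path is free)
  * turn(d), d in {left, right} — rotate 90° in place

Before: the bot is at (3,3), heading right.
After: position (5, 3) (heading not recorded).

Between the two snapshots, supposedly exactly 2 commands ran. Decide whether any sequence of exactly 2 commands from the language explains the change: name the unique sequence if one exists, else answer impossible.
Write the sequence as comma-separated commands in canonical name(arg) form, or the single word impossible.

move(1), move(1)

begin: at (3,3), heading right
t=1 move(1) ⇒ at (4,3), heading right
t=2 move(1) ⇒ at (5,3), heading right
no other 2-command option fits: unique.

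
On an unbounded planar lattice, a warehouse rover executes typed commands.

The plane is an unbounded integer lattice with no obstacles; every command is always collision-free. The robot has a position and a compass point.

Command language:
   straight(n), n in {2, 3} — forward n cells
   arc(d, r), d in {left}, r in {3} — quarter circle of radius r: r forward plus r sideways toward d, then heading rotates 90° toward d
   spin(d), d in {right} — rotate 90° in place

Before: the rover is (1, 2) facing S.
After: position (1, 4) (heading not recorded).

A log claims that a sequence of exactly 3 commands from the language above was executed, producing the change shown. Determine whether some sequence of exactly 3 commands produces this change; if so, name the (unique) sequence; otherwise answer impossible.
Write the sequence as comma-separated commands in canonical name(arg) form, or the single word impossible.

spin(right), spin(right), straight(2)

key: order matters: swapping spin(right) and straight(2) lands elsewhere
from: (1, 2) facing S
step 1 (spin(right)): (1, 2) facing W
step 2 (spin(right)): (1, 2) facing N
step 3 (straight(2)): (1, 4) facing N
all 64 alternatives checked — unique.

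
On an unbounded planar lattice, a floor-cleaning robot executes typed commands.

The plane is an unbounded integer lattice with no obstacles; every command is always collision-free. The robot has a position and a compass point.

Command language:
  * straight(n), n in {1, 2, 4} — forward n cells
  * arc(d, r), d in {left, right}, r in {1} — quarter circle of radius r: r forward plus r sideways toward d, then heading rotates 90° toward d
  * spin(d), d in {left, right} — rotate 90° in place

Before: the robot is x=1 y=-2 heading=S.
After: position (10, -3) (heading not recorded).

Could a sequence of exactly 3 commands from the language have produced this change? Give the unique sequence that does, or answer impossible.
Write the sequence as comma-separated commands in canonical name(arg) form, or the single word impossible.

key: running straight(4) before arc(left, 1) would end elsewhere — order is forced
initial: x=1 y=-2 heading=S
step 1 (arc(left, 1)): x=2 y=-3 heading=E
step 2 (straight(4)): x=6 y=-3 heading=E
step 3 (straight(4)): x=10 y=-3 heading=E
no other 3-command option fits: unique.

arc(left, 1), straight(4), straight(4)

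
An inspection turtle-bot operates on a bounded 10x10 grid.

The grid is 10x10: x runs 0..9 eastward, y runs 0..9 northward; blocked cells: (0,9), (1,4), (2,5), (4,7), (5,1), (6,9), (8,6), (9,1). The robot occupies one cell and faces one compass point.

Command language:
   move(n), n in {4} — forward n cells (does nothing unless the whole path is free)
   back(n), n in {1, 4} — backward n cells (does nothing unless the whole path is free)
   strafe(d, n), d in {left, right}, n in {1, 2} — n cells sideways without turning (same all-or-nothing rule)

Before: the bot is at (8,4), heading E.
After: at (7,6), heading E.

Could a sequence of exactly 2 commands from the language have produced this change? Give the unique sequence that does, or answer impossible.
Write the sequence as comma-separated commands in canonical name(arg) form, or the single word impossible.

back(1), strafe(left, 2)

key: heading stays E — no command in the sequence turns
from: at (8,4), heading E
1. back(1) → at (7,4), heading E
2. strafe(left, 2) → at (7,6), heading E
uniquely the one of 49 2-step routes that fits.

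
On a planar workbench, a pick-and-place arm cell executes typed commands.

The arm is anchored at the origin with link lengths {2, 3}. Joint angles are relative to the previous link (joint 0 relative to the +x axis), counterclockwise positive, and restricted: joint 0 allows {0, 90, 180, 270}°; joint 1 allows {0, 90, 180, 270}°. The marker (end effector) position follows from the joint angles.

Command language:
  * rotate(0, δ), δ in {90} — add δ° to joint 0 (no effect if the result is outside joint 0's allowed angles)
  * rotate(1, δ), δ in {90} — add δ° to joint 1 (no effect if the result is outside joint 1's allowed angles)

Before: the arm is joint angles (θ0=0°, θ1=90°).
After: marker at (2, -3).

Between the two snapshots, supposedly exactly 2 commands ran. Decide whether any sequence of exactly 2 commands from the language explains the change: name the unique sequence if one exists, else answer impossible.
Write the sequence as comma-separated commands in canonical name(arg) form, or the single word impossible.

rotate(1, 90), rotate(1, 90)

from: joint angles (θ0=0°, θ1=90°)
[1] after rotate(1, 90): joint angles (θ0=0°, θ1=180°)
[2] after rotate(1, 90): joint angles (θ0=0°, θ1=270°)
all 4 alternatives checked — unique.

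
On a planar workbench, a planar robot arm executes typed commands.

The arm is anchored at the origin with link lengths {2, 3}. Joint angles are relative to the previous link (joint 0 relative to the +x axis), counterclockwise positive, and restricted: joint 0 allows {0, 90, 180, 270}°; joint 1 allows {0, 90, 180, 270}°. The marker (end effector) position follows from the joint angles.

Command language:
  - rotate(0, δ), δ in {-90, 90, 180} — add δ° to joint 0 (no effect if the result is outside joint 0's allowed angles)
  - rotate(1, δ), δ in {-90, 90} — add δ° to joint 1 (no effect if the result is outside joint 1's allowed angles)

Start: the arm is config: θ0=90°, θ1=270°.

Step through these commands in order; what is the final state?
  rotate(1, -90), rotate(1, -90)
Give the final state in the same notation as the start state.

begin: config: θ0=90°, θ1=270°
step 1 (rotate(1, -90)): config: θ0=90°, θ1=180°
step 2 (rotate(1, -90)): config: θ0=90°, θ1=90°

config: θ0=90°, θ1=90°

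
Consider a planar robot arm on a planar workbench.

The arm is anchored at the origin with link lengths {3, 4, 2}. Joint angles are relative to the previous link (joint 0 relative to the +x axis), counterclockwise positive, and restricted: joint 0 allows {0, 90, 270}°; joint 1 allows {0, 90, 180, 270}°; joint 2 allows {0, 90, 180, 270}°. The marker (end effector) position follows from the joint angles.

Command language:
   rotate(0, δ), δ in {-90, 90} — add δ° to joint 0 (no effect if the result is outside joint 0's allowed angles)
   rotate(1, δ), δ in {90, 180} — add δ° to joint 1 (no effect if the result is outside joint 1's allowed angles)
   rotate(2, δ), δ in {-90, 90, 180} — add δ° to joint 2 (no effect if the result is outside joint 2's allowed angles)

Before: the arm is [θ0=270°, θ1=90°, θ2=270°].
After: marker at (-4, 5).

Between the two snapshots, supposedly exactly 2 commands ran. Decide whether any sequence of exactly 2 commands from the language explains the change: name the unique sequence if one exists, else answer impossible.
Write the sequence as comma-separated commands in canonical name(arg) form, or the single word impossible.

rotate(0, 90), rotate(0, 90)

t0: [θ0=270°, θ1=90°, θ2=270°]
[1] after rotate(0, 90): [θ0=0°, θ1=90°, θ2=270°]
[2] after rotate(0, 90): [θ0=90°, θ1=90°, θ2=270°]
all 49 alternatives checked — unique.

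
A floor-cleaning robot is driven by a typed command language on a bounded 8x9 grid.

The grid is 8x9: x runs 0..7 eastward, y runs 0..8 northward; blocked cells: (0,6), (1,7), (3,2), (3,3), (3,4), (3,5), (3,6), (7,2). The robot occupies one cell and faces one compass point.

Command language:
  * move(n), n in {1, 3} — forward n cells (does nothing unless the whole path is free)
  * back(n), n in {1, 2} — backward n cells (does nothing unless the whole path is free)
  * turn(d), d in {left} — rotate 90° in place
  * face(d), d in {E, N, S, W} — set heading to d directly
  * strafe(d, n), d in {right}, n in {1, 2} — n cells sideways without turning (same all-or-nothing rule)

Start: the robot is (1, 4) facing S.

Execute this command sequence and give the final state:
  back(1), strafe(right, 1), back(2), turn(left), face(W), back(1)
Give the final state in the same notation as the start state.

from: (1, 4) facing S
t=1 back(1) ⇒ (1, 5) facing S
t=2 strafe(right, 1) ⇒ (0, 5) facing S
t=3 back(2) ⇒ (0, 5) facing S
t=4 turn(left) ⇒ (0, 5) facing E
t=5 face(W) ⇒ (0, 5) facing W
t=6 back(1) ⇒ (1, 5) facing W

(1, 5) facing W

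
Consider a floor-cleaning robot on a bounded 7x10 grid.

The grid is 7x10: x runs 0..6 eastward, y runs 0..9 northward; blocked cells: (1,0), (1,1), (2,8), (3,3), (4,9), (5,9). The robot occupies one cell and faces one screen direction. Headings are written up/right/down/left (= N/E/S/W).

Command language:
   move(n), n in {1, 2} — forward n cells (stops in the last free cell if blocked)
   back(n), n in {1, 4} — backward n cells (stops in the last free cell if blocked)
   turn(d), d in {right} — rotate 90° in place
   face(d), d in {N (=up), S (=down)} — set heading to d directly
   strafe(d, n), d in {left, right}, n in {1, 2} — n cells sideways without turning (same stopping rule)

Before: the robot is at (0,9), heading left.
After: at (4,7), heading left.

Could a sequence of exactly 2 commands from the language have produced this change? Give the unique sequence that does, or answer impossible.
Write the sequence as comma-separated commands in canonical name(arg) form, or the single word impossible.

strafe(left, 2), back(4)

key: order matters: swapping strafe(left, 2) and back(4) lands elsewhere
from: at (0,9), heading left
1. strafe(left, 2) → at (0,7), heading left
2. back(4) → at (4,7), heading left
no other 2-command option fits: unique.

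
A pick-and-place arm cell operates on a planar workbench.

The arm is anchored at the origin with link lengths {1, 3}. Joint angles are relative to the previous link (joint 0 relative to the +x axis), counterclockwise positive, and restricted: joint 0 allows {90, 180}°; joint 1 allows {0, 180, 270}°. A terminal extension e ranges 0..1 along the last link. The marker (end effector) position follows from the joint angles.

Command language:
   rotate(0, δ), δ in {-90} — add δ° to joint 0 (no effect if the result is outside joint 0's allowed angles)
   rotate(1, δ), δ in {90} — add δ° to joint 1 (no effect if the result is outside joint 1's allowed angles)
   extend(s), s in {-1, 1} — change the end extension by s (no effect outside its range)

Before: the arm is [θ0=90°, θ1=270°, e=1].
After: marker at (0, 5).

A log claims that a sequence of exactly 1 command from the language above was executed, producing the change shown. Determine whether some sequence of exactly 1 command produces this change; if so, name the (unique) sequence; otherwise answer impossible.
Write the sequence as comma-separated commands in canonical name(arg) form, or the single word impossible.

rotate(1, 90)

begin: [θ0=90°, θ1=270°, e=1]
t=1 rotate(1, 90) ⇒ [θ0=90°, θ1=0°, e=1]
all 4 alternatives checked — unique.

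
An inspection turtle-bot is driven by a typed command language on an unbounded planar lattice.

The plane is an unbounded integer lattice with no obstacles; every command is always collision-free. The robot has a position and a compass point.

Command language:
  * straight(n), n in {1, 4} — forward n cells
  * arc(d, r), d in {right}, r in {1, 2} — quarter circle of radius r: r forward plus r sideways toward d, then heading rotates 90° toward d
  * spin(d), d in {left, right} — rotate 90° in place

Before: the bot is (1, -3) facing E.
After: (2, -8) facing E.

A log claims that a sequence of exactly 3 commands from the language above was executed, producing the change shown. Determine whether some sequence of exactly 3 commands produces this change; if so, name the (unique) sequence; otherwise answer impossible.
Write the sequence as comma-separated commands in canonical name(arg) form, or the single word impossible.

arc(right, 1), straight(4), spin(left)

key: order matters: swapping arc(right, 1) and spin(left) lands elsewhere
from: (1, -3) facing E
1. arc(right, 1) → (2, -4) facing S
2. straight(4) → (2, -8) facing S
3. spin(left) → (2, -8) facing E
uniquely the one of 216 3-step routes that fits.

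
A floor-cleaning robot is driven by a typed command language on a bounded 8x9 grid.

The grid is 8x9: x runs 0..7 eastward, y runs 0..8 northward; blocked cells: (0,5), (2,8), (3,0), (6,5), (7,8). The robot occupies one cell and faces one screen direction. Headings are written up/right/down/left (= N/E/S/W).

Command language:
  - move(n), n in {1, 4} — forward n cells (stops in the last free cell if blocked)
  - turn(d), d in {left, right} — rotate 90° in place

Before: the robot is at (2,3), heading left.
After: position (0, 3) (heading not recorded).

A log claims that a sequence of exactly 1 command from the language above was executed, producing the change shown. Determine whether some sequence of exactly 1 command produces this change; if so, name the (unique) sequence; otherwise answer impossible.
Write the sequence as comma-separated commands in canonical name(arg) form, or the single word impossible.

key: move(4) runs into the grid edge before its full distance
start: at (2,3), heading left
t=1 move(4) ⇒ at (0,3), heading left
all 4 alternatives checked — unique.

move(4)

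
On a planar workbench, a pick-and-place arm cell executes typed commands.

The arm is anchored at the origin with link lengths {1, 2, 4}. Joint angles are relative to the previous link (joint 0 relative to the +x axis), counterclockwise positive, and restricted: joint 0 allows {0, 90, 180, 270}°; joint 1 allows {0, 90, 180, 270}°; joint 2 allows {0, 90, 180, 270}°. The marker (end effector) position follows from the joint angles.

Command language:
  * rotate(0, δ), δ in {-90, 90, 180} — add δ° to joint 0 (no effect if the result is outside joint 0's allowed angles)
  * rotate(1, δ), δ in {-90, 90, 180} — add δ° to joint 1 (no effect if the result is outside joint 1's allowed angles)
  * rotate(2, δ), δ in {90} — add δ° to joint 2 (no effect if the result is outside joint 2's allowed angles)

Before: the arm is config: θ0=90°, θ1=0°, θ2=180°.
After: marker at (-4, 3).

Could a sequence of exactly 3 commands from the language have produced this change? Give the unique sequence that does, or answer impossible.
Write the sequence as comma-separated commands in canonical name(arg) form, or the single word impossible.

t0: config: θ0=90°, θ1=0°, θ2=180°
[1] after rotate(2, 90): config: θ0=90°, θ1=0°, θ2=270°
[2] after rotate(2, 90): config: θ0=90°, θ1=0°, θ2=0°
[3] after rotate(2, 90): config: θ0=90°, θ1=0°, θ2=90°
no other 3-command option fits: unique.

rotate(2, 90), rotate(2, 90), rotate(2, 90)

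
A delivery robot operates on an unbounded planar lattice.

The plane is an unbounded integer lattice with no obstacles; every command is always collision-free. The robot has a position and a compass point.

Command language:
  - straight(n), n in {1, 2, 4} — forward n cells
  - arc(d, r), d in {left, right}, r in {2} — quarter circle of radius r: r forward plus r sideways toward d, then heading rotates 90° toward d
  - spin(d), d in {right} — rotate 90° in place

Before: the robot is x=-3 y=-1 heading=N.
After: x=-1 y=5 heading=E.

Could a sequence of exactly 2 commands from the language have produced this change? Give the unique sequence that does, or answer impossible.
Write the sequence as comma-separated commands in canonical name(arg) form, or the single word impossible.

straight(4), arc(right, 2)

key: cell and facing (now E) both changed — the 2 commands mix motion and turning
t0: x=-3 y=-1 heading=N
step 1 (straight(4)): x=-3 y=3 heading=N
step 2 (arc(right, 2)): x=-1 y=5 heading=E
no rival 2-sequence matches.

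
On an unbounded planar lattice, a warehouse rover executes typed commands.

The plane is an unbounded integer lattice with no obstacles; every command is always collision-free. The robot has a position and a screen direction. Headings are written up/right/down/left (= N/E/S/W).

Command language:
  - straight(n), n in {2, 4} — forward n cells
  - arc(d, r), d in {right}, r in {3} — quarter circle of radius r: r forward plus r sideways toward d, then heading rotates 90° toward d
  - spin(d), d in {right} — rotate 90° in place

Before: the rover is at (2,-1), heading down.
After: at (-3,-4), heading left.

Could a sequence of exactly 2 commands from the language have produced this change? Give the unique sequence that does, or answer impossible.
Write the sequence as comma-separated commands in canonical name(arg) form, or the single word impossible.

key: order matters: swapping arc(right, 3) and straight(2) lands elsewhere
from: at (2,-1), heading down
[1] after arc(right, 3): at (-1,-4), heading left
[2] after straight(2): at (-3,-4), heading left
no other 2-command option fits: unique.

arc(right, 3), straight(2)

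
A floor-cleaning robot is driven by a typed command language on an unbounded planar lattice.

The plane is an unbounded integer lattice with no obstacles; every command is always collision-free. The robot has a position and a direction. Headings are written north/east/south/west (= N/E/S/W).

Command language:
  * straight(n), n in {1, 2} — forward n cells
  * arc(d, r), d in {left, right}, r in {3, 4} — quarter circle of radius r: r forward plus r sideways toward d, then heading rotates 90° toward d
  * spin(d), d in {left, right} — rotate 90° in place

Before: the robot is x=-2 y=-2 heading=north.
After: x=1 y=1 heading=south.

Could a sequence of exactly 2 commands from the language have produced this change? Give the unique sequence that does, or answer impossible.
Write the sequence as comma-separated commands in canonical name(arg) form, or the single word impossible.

arc(right, 3), spin(right)

key: order matters: swapping arc(right, 3) and spin(right) lands elsewhere
initial: x=-2 y=-2 heading=north
1. arc(right, 3) → x=1 y=1 heading=east
2. spin(right) → x=1 y=1 heading=south
no other 2-command option fits: unique.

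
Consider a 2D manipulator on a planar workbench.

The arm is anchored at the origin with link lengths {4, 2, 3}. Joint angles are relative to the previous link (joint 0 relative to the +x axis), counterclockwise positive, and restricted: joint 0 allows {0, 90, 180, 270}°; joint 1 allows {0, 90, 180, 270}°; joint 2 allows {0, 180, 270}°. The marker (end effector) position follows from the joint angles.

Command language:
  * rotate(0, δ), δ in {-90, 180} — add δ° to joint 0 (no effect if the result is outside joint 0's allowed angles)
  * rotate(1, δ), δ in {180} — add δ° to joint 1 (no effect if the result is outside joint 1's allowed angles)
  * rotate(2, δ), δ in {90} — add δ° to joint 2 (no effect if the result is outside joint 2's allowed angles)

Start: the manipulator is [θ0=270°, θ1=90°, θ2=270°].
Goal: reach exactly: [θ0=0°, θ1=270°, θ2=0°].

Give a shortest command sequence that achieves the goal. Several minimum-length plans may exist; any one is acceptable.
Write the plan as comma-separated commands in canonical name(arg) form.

rotate(0, 180), rotate(1, 180), rotate(2, 90), rotate(0, -90)

begin: [θ0=270°, θ1=90°, θ2=270°]
1. rotate(0, 180) → [θ0=90°, θ1=90°, θ2=270°]
2. rotate(1, 180) → [θ0=90°, θ1=270°, θ2=270°]
3. rotate(2, 90) → [θ0=90°, θ1=270°, θ2=0°]
4. rotate(0, -90) → [θ0=0°, θ1=270°, θ2=0°]
nothing shorter than 4 reaches the goal.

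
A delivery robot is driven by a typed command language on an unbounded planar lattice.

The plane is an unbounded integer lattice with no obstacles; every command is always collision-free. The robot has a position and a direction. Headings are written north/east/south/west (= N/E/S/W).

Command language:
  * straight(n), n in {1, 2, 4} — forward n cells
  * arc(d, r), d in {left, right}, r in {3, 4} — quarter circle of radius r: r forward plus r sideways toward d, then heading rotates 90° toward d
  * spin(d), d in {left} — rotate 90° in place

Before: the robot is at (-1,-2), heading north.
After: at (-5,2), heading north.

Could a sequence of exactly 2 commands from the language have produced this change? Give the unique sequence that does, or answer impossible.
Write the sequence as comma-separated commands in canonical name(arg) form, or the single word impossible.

key: still facing N at the end — net rotation zero over 2 steps
initial: at (-1,-2), heading north
1. spin(left) → at (-1,-2), heading west
2. arc(right, 4) → at (-5,2), heading north
uniquely the one of 64 2-step routes that fits.

spin(left), arc(right, 4)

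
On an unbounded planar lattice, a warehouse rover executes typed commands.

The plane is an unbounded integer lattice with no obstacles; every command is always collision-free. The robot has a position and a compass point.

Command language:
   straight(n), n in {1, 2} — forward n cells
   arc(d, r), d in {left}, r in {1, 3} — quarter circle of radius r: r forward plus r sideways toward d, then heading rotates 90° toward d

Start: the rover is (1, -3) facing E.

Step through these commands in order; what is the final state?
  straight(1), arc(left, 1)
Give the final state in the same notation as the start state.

(3, -2) facing N

t0: (1, -3) facing E
1. straight(1) → (2, -3) facing E
2. arc(left, 1) → (3, -2) facing N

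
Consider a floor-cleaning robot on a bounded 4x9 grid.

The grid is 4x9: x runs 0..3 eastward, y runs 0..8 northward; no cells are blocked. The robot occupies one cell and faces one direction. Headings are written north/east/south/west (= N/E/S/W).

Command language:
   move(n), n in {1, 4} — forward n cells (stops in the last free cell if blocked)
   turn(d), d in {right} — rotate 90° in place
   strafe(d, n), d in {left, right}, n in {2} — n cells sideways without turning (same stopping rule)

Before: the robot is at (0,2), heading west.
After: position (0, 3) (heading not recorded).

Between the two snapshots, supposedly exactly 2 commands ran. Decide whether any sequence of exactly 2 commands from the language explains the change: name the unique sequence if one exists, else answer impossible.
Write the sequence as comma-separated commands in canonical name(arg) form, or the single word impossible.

turn(right), move(1)

key: running move(1) before turn(right) would end elsewhere — order is forced
begin: at (0,2), heading west
1. turn(right) → at (0,2), heading north
2. move(1) → at (0,3), heading north
uniquely the one of 25 2-step routes that fits.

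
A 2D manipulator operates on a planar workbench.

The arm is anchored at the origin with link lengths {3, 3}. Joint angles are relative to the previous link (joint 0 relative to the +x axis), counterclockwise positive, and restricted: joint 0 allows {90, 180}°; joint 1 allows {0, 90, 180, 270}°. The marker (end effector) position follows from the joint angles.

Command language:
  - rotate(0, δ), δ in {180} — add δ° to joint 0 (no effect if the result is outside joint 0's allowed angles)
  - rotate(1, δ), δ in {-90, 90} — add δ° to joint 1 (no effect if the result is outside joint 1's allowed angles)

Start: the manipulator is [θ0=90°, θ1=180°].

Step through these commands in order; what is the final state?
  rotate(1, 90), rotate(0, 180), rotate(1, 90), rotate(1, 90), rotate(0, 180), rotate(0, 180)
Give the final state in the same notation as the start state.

t0: [θ0=90°, θ1=180°]
[1] after rotate(1, 90): [θ0=90°, θ1=270°]
[2] after rotate(0, 180): [θ0=90°, θ1=270°]
[3] after rotate(1, 90): [θ0=90°, θ1=0°]
[4] after rotate(1, 90): [θ0=90°, θ1=90°]
[5] after rotate(0, 180): [θ0=90°, θ1=90°]
[6] after rotate(0, 180): [θ0=90°, θ1=90°]

[θ0=90°, θ1=90°]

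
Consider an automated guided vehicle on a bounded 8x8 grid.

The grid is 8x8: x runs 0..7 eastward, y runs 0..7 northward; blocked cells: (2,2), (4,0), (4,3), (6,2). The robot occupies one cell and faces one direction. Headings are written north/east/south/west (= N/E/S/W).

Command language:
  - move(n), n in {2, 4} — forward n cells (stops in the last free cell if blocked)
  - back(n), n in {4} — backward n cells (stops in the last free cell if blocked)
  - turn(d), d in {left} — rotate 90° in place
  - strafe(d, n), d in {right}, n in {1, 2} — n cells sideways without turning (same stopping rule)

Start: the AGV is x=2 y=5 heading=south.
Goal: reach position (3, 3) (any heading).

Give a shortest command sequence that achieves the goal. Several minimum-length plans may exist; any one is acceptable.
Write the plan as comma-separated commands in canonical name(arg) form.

move(2), turn(left), move(2)

initial: x=2 y=5 heading=south
[1] after move(2): x=2 y=3 heading=south
[2] after turn(left): x=2 y=3 heading=east
[3] after move(2): x=3 y=3 heading=east
nothing shorter than 3 reaches the goal.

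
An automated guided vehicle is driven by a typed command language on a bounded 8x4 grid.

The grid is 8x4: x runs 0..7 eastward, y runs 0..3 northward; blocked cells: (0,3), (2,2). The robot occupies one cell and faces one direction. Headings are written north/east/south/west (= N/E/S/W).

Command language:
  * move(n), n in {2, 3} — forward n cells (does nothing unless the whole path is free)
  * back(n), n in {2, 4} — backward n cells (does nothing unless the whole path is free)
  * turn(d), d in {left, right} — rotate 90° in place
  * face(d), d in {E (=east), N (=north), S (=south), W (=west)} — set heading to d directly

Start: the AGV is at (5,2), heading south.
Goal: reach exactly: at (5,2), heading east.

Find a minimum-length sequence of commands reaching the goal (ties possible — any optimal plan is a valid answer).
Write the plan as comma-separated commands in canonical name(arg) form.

from: at (5,2), heading south
t=1 turn(left) ⇒ at (5,2), heading east
nothing shorter than 1 reaches the goal.

turn(left)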